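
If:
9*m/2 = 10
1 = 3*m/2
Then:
No Solution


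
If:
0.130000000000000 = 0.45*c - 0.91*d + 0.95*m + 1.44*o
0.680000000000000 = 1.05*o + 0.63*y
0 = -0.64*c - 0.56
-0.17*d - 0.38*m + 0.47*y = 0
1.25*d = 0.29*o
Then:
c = -0.88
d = 0.21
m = -0.61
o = 0.90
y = -0.42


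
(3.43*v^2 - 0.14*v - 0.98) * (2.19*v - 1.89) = 7.5117*v^3 - 6.7893*v^2 - 1.8816*v + 1.8522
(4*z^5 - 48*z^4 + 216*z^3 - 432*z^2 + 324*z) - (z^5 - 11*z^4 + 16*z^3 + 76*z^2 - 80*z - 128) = 3*z^5 - 37*z^4 + 200*z^3 - 508*z^2 + 404*z + 128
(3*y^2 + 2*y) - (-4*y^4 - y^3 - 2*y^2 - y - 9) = 4*y^4 + y^3 + 5*y^2 + 3*y + 9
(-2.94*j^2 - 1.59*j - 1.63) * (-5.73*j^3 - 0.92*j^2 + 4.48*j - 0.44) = 16.8462*j^5 + 11.8155*j^4 - 2.3685*j^3 - 4.33*j^2 - 6.6028*j + 0.7172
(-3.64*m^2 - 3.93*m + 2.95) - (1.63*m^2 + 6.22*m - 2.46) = -5.27*m^2 - 10.15*m + 5.41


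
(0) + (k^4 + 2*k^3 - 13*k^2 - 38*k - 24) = k^4 + 2*k^3 - 13*k^2 - 38*k - 24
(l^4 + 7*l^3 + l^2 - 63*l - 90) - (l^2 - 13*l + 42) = l^4 + 7*l^3 - 50*l - 132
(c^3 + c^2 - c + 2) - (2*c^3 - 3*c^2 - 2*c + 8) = -c^3 + 4*c^2 + c - 6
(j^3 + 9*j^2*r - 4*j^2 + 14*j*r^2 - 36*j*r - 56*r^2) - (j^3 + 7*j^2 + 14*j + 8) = 9*j^2*r - 11*j^2 + 14*j*r^2 - 36*j*r - 14*j - 56*r^2 - 8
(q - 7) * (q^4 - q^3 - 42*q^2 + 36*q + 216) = q^5 - 8*q^4 - 35*q^3 + 330*q^2 - 36*q - 1512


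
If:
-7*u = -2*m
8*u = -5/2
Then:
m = -35/32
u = -5/16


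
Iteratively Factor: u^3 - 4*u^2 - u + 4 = (u + 1)*(u^2 - 5*u + 4) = (u - 4)*(u + 1)*(u - 1)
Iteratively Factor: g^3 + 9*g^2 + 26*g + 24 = (g + 3)*(g^2 + 6*g + 8) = (g + 2)*(g + 3)*(g + 4)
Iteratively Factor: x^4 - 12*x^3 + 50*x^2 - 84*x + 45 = (x - 5)*(x^3 - 7*x^2 + 15*x - 9) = (x - 5)*(x - 3)*(x^2 - 4*x + 3) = (x - 5)*(x - 3)^2*(x - 1)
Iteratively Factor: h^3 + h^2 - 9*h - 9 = (h + 3)*(h^2 - 2*h - 3) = (h + 1)*(h + 3)*(h - 3)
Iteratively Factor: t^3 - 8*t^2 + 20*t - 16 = (t - 2)*(t^2 - 6*t + 8) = (t - 2)^2*(t - 4)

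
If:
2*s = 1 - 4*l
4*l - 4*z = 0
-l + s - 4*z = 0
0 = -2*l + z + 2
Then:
No Solution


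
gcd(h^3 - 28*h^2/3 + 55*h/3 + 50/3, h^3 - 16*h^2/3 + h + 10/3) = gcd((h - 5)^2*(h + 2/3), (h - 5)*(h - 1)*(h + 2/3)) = h^2 - 13*h/3 - 10/3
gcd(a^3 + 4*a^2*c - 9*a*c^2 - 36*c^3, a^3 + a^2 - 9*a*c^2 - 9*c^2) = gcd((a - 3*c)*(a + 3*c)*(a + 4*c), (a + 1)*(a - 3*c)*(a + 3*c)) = a^2 - 9*c^2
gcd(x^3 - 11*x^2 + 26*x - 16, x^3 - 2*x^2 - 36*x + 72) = x - 2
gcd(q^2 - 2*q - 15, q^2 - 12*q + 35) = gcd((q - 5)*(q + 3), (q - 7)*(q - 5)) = q - 5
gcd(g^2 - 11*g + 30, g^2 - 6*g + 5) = g - 5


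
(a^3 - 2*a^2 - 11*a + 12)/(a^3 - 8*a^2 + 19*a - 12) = (a + 3)/(a - 3)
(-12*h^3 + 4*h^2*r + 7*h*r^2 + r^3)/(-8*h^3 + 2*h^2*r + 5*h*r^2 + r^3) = (6*h + r)/(4*h + r)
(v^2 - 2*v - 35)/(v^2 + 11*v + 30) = (v - 7)/(v + 6)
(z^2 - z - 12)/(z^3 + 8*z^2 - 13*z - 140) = (z + 3)/(z^2 + 12*z + 35)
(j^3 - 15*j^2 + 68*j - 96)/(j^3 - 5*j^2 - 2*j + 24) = (j - 8)/(j + 2)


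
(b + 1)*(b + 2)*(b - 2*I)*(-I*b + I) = -I*b^4 - 2*b^3 - 2*I*b^3 - 4*b^2 + I*b^2 + 2*b + 2*I*b + 4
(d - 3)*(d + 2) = d^2 - d - 6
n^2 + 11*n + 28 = (n + 4)*(n + 7)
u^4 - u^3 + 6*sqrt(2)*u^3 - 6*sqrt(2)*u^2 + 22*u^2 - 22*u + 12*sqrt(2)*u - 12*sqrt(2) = (u - 1)*(u + sqrt(2))*(u + 2*sqrt(2))*(u + 3*sqrt(2))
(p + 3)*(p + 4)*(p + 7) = p^3 + 14*p^2 + 61*p + 84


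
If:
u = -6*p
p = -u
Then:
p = 0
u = 0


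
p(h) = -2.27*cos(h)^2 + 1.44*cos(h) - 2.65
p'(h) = 4.54*sin(h)*cos(h) - 1.44*sin(h)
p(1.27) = -2.42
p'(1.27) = -0.09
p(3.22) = -6.34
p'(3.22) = 0.47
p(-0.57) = -3.05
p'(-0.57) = -1.29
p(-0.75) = -2.81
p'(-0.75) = -1.28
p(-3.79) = -5.24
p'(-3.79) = -3.05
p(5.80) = -3.15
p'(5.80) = -1.20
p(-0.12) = -3.46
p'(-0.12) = -0.37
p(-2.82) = -6.06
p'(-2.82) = 1.82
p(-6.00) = -3.36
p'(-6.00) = 0.82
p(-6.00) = -3.36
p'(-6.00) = 0.82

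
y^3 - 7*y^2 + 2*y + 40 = (y - 5)*(y - 4)*(y + 2)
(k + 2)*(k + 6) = k^2 + 8*k + 12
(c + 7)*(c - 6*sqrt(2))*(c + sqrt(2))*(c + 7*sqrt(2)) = c^4 + 2*sqrt(2)*c^3 + 7*c^3 - 82*c^2 + 14*sqrt(2)*c^2 - 574*c - 84*sqrt(2)*c - 588*sqrt(2)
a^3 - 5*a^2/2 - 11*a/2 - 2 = (a - 4)*(a + 1/2)*(a + 1)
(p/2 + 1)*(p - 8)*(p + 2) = p^3/2 - 2*p^2 - 14*p - 16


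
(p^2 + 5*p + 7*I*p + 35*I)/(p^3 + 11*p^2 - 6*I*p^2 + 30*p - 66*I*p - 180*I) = (p + 7*I)/(p^2 + 6*p*(1 - I) - 36*I)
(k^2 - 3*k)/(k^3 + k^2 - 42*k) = (k - 3)/(k^2 + k - 42)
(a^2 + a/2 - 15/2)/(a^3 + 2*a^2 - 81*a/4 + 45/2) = 2*(a + 3)/(2*a^2 + 9*a - 18)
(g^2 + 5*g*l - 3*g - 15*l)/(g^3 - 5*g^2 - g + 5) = (g^2 + 5*g*l - 3*g - 15*l)/(g^3 - 5*g^2 - g + 5)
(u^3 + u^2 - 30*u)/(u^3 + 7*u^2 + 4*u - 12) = u*(u - 5)/(u^2 + u - 2)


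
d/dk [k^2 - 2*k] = 2*k - 2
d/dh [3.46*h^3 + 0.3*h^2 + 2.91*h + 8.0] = 10.38*h^2 + 0.6*h + 2.91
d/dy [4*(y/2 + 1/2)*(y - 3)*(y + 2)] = 6*y^2 - 14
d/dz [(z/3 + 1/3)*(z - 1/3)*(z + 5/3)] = z^2 + 14*z/9 + 7/27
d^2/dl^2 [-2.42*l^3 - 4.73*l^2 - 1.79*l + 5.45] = -14.52*l - 9.46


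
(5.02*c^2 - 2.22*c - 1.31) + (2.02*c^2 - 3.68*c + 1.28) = 7.04*c^2 - 5.9*c - 0.03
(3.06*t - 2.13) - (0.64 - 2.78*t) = 5.84*t - 2.77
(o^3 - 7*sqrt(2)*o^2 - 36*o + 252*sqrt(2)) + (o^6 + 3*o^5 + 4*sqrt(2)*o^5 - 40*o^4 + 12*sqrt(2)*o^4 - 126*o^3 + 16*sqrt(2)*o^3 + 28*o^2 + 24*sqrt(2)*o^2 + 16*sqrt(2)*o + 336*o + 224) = o^6 + 3*o^5 + 4*sqrt(2)*o^5 - 40*o^4 + 12*sqrt(2)*o^4 - 125*o^3 + 16*sqrt(2)*o^3 + 17*sqrt(2)*o^2 + 28*o^2 + 16*sqrt(2)*o + 300*o + 224 + 252*sqrt(2)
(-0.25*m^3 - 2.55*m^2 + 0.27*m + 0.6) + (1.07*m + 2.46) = -0.25*m^3 - 2.55*m^2 + 1.34*m + 3.06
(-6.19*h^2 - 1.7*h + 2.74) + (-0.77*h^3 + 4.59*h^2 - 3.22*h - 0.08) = -0.77*h^3 - 1.6*h^2 - 4.92*h + 2.66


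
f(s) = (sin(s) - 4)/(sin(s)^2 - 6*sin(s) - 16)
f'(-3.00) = 0.18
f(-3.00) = 0.27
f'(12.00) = -0.24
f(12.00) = 0.36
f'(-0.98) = -0.25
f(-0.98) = 0.47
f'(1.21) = -0.03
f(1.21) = 0.15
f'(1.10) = -0.04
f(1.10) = 0.15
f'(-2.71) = 0.22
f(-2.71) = 0.33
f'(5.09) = -0.19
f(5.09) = 0.52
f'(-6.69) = -0.22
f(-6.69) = 0.33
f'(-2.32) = 0.26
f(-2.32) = 0.43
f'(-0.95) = -0.25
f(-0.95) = 0.46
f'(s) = (-2*sin(s)*cos(s) + 6*cos(s))*(sin(s) - 4)/(sin(s)^2 - 6*sin(s) - 16)^2 + cos(s)/(sin(s)^2 - 6*sin(s) - 16) = (8*sin(s) + cos(s)^2 - 41)*cos(s)/((sin(s) - 8)^2*(sin(s) + 2)^2)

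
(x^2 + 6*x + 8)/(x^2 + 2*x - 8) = (x + 2)/(x - 2)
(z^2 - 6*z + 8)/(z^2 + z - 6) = (z - 4)/(z + 3)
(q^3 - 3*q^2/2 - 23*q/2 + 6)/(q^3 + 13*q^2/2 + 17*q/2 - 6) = (q - 4)/(q + 4)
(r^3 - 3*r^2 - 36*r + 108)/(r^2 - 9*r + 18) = r + 6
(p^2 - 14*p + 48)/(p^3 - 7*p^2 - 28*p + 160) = (p - 6)/(p^2 + p - 20)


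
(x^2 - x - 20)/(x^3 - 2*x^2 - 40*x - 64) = (x - 5)/(x^2 - 6*x - 16)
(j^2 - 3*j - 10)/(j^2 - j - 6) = (j - 5)/(j - 3)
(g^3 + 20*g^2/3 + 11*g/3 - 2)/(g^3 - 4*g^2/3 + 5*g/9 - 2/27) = 9*(g^2 + 7*g + 6)/(9*g^2 - 9*g + 2)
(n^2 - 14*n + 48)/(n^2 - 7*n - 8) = (n - 6)/(n + 1)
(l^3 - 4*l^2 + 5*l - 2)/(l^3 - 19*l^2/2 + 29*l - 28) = 2*(l^2 - 2*l + 1)/(2*l^2 - 15*l + 28)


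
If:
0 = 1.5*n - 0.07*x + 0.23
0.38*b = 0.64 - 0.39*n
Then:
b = 1.84157894736842 - 0.0478947368421053*x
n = 0.0466666666666667*x - 0.153333333333333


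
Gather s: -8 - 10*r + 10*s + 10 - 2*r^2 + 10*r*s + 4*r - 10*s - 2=-2*r^2 + 10*r*s - 6*r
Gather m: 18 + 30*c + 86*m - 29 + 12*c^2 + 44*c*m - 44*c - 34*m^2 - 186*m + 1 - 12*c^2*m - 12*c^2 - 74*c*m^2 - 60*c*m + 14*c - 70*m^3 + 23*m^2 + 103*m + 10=-70*m^3 + m^2*(-74*c - 11) + m*(-12*c^2 - 16*c + 3)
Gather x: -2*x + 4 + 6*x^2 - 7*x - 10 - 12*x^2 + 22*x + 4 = -6*x^2 + 13*x - 2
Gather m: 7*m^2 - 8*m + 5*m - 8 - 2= 7*m^2 - 3*m - 10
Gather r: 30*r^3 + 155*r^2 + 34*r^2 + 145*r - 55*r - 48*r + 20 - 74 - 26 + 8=30*r^3 + 189*r^2 + 42*r - 72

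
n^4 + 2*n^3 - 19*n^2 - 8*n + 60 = (n - 3)*(n - 2)*(n + 2)*(n + 5)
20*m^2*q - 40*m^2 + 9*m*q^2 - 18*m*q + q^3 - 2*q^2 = (4*m + q)*(5*m + q)*(q - 2)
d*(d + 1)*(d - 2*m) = d^3 - 2*d^2*m + d^2 - 2*d*m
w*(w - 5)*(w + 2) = w^3 - 3*w^2 - 10*w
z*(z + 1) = z^2 + z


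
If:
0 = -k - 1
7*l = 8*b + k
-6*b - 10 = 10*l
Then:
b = -30/61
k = -1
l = -43/61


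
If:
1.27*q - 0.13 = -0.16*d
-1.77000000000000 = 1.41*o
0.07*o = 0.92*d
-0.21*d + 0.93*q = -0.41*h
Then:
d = -0.10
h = -0.31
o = -1.26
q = 0.11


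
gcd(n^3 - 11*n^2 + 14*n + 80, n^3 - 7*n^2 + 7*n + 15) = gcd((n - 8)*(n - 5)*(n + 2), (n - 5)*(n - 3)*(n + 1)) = n - 5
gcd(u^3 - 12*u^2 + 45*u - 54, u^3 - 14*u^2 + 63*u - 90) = u^2 - 9*u + 18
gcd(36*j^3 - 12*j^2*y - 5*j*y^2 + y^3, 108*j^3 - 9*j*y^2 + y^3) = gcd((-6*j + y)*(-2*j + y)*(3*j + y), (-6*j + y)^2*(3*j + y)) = -18*j^2 - 3*j*y + y^2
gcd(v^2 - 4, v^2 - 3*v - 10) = v + 2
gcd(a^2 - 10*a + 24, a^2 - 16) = a - 4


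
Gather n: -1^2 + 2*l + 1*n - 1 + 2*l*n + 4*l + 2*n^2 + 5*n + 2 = 6*l + 2*n^2 + n*(2*l + 6)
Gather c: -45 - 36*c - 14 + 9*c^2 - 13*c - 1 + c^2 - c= 10*c^2 - 50*c - 60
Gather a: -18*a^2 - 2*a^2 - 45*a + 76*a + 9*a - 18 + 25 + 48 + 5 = -20*a^2 + 40*a + 60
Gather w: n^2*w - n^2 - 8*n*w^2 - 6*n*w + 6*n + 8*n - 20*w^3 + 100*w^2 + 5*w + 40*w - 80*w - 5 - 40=-n^2 + 14*n - 20*w^3 + w^2*(100 - 8*n) + w*(n^2 - 6*n - 35) - 45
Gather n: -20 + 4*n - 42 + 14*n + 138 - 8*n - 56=10*n + 20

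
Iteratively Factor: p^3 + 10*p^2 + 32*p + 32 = (p + 4)*(p^2 + 6*p + 8) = (p + 2)*(p + 4)*(p + 4)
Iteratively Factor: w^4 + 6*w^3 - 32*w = (w - 2)*(w^3 + 8*w^2 + 16*w) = (w - 2)*(w + 4)*(w^2 + 4*w) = w*(w - 2)*(w + 4)*(w + 4)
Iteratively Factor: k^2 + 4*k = (k)*(k + 4)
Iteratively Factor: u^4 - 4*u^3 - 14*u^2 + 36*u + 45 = (u - 3)*(u^3 - u^2 - 17*u - 15) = (u - 3)*(u + 3)*(u^2 - 4*u - 5) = (u - 3)*(u + 1)*(u + 3)*(u - 5)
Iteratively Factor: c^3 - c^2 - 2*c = (c + 1)*(c^2 - 2*c) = (c - 2)*(c + 1)*(c)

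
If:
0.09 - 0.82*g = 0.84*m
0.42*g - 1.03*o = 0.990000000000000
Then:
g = 2.45238095238095*o + 2.35714285714286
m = -2.39399092970522*o - 2.19387755102041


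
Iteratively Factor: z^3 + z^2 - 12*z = (z - 3)*(z^2 + 4*z) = (z - 3)*(z + 4)*(z)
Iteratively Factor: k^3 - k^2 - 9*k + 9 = (k - 3)*(k^2 + 2*k - 3) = (k - 3)*(k + 3)*(k - 1)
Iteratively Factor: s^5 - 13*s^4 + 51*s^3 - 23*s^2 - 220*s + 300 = (s - 5)*(s^4 - 8*s^3 + 11*s^2 + 32*s - 60) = (s - 5)*(s - 3)*(s^3 - 5*s^2 - 4*s + 20) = (s - 5)*(s - 3)*(s - 2)*(s^2 - 3*s - 10) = (s - 5)^2*(s - 3)*(s - 2)*(s + 2)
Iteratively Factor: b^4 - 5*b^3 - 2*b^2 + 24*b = (b - 3)*(b^3 - 2*b^2 - 8*b) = (b - 4)*(b - 3)*(b^2 + 2*b) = (b - 4)*(b - 3)*(b + 2)*(b)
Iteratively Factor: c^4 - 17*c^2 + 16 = (c - 4)*(c^3 + 4*c^2 - c - 4) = (c - 4)*(c - 1)*(c^2 + 5*c + 4) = (c - 4)*(c - 1)*(c + 4)*(c + 1)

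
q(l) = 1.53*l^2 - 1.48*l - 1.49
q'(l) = 3.06*l - 1.48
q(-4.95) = 43.32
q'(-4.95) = -16.63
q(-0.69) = 0.26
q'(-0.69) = -3.59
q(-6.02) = 62.87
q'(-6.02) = -19.90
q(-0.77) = 0.56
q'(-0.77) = -3.84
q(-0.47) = -0.46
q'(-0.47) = -2.92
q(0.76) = -1.73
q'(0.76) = 0.85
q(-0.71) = 0.33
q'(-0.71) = -3.65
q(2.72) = 5.80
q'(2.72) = 6.84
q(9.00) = 109.12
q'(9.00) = 26.06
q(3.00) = 7.84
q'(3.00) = 7.70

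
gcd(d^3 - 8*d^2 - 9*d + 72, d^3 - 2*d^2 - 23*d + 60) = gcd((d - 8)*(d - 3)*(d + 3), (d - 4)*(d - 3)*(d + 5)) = d - 3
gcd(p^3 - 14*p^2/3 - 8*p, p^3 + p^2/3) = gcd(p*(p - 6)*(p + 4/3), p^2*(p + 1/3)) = p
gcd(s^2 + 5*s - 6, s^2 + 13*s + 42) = s + 6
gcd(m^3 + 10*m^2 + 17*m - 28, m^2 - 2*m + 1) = m - 1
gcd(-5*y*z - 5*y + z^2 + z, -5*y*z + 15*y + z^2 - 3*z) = 5*y - z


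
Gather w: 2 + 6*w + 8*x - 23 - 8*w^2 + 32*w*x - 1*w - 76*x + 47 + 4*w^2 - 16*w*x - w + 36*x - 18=-4*w^2 + w*(16*x + 4) - 32*x + 8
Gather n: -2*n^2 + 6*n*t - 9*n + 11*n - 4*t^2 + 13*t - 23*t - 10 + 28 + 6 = -2*n^2 + n*(6*t + 2) - 4*t^2 - 10*t + 24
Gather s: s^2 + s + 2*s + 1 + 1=s^2 + 3*s + 2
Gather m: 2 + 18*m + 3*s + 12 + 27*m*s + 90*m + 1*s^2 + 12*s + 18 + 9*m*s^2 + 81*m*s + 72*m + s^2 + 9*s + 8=m*(9*s^2 + 108*s + 180) + 2*s^2 + 24*s + 40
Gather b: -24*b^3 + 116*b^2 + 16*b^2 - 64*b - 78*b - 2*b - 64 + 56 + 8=-24*b^3 + 132*b^2 - 144*b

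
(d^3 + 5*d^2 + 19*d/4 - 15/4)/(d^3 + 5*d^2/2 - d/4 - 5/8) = 2*(d + 3)/(2*d + 1)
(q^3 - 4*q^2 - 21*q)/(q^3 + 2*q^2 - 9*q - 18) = q*(q - 7)/(q^2 - q - 6)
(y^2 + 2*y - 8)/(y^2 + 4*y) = (y - 2)/y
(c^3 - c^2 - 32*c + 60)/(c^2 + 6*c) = c - 7 + 10/c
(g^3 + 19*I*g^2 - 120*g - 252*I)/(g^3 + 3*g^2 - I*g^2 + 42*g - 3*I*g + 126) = (g^2 + 13*I*g - 42)/(g^2 + g*(3 - 7*I) - 21*I)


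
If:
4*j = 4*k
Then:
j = k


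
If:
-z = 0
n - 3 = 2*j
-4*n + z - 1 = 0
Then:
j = -13/8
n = -1/4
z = 0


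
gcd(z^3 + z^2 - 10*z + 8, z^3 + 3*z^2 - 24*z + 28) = z - 2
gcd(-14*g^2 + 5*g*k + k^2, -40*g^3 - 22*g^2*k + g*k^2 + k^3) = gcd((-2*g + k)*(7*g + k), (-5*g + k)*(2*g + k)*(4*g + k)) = 1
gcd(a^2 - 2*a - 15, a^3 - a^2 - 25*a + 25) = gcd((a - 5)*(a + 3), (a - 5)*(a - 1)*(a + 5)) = a - 5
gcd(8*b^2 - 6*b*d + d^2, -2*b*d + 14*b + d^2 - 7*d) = 2*b - d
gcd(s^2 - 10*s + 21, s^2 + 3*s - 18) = s - 3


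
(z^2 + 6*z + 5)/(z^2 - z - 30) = (z + 1)/(z - 6)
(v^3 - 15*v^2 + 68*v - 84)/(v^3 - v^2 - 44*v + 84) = (v - 7)/(v + 7)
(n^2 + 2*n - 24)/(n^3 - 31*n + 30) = (n - 4)/(n^2 - 6*n + 5)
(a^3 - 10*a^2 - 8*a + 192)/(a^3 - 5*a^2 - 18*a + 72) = (a - 8)/(a - 3)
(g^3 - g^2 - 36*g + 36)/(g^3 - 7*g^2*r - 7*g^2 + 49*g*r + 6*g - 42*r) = (-g - 6)/(-g + 7*r)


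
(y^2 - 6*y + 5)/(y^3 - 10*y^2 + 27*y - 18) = (y - 5)/(y^2 - 9*y + 18)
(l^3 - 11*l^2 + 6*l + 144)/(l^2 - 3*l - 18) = l - 8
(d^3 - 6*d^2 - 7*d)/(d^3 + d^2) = (d - 7)/d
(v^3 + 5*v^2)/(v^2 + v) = v*(v + 5)/(v + 1)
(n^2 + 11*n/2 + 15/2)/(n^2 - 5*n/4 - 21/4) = 2*(2*n^2 + 11*n + 15)/(4*n^2 - 5*n - 21)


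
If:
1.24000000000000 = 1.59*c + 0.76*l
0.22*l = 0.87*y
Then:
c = 0.779874213836478 - 1.89022298456261*y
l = 3.95454545454545*y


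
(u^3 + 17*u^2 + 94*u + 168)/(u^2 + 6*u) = u + 11 + 28/u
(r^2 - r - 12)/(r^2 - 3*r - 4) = (r + 3)/(r + 1)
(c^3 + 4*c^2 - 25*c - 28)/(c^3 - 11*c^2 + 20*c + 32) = (c + 7)/(c - 8)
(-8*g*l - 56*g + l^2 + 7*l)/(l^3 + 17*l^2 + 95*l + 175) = (-8*g + l)/(l^2 + 10*l + 25)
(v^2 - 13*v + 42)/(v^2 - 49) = (v - 6)/(v + 7)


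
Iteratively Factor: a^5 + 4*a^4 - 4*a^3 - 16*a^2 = (a)*(a^4 + 4*a^3 - 4*a^2 - 16*a) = a*(a + 2)*(a^3 + 2*a^2 - 8*a) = a*(a - 2)*(a + 2)*(a^2 + 4*a) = a^2*(a - 2)*(a + 2)*(a + 4)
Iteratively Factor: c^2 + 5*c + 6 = (c + 2)*(c + 3)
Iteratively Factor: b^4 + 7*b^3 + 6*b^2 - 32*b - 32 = (b + 4)*(b^3 + 3*b^2 - 6*b - 8) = (b + 1)*(b + 4)*(b^2 + 2*b - 8) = (b - 2)*(b + 1)*(b + 4)*(b + 4)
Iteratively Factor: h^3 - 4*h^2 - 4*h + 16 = (h - 2)*(h^2 - 2*h - 8) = (h - 2)*(h + 2)*(h - 4)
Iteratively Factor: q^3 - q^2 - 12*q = (q)*(q^2 - q - 12) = q*(q + 3)*(q - 4)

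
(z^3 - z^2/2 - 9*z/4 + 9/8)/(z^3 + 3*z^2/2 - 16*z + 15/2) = (z^2 - 9/4)/(z^2 + 2*z - 15)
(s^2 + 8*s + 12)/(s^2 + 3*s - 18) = (s + 2)/(s - 3)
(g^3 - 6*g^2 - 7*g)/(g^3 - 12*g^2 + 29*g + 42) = g/(g - 6)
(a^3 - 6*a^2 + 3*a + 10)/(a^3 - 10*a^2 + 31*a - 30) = (a + 1)/(a - 3)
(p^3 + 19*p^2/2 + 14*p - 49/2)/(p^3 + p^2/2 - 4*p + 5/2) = (2*p^2 + 21*p + 49)/(2*p^2 + 3*p - 5)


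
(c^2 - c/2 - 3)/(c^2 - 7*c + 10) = (c + 3/2)/(c - 5)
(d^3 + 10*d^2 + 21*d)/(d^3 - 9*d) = (d + 7)/(d - 3)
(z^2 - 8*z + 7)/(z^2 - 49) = (z - 1)/(z + 7)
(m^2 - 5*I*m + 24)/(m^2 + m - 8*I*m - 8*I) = (m + 3*I)/(m + 1)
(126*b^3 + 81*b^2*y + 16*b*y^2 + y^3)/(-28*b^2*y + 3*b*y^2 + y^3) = (18*b^2 + 9*b*y + y^2)/(y*(-4*b + y))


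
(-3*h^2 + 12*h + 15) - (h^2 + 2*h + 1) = -4*h^2 + 10*h + 14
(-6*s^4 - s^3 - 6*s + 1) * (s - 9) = -6*s^5 + 53*s^4 + 9*s^3 - 6*s^2 + 55*s - 9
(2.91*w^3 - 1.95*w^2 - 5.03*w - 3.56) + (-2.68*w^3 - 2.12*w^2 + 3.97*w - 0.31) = 0.23*w^3 - 4.07*w^2 - 1.06*w - 3.87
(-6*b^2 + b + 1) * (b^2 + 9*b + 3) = -6*b^4 - 53*b^3 - 8*b^2 + 12*b + 3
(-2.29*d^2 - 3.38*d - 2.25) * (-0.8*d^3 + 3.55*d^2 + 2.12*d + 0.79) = 1.832*d^5 - 5.4255*d^4 - 15.0538*d^3 - 16.9622*d^2 - 7.4402*d - 1.7775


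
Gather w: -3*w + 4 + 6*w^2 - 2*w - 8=6*w^2 - 5*w - 4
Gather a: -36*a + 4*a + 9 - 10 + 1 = -32*a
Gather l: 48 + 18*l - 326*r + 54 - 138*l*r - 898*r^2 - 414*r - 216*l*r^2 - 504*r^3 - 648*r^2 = l*(-216*r^2 - 138*r + 18) - 504*r^3 - 1546*r^2 - 740*r + 102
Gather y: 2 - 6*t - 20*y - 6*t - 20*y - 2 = -12*t - 40*y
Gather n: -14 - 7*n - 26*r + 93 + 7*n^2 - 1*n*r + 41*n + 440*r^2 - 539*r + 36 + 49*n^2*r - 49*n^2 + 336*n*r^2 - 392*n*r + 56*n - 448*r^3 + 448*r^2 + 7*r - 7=n^2*(49*r - 42) + n*(336*r^2 - 393*r + 90) - 448*r^3 + 888*r^2 - 558*r + 108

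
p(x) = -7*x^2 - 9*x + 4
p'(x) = -14*x - 9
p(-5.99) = -193.25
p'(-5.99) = 74.86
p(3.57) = -117.34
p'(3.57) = -58.98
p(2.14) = -47.32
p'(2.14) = -38.96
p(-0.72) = 6.85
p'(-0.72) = 1.08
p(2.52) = -63.13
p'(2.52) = -44.28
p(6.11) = -312.31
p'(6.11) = -94.54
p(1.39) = -22.03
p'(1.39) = -28.46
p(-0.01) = 4.09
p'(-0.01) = -8.86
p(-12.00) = -896.00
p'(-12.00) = 159.00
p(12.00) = -1112.00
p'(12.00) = -177.00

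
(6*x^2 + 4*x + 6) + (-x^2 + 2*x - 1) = 5*x^2 + 6*x + 5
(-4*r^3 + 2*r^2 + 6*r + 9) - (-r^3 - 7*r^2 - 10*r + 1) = -3*r^3 + 9*r^2 + 16*r + 8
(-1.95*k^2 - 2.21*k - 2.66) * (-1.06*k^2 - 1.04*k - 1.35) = 2.067*k^4 + 4.3706*k^3 + 7.7505*k^2 + 5.7499*k + 3.591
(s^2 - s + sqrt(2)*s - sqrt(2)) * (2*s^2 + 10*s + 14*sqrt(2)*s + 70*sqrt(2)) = 2*s^4 + 8*s^3 + 16*sqrt(2)*s^3 + 18*s^2 + 64*sqrt(2)*s^2 - 80*sqrt(2)*s + 112*s - 140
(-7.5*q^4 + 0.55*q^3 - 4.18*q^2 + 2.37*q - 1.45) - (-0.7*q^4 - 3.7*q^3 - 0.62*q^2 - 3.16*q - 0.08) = -6.8*q^4 + 4.25*q^3 - 3.56*q^2 + 5.53*q - 1.37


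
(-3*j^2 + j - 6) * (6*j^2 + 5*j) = -18*j^4 - 9*j^3 - 31*j^2 - 30*j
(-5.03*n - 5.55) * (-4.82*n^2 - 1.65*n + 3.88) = 24.2446*n^3 + 35.0505*n^2 - 10.3589*n - 21.534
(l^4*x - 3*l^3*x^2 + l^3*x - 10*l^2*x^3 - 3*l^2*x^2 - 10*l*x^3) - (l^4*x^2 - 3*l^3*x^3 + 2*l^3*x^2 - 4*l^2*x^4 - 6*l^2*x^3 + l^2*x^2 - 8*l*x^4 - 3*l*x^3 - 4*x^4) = -l^4*x^2 + l^4*x + 3*l^3*x^3 - 5*l^3*x^2 + l^3*x + 4*l^2*x^4 - 4*l^2*x^3 - 4*l^2*x^2 + 8*l*x^4 - 7*l*x^3 + 4*x^4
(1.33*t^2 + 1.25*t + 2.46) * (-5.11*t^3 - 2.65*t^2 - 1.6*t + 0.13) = -6.7963*t^5 - 9.912*t^4 - 18.0111*t^3 - 8.3461*t^2 - 3.7735*t + 0.3198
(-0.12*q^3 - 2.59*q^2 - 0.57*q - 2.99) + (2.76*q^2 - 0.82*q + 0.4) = -0.12*q^3 + 0.17*q^2 - 1.39*q - 2.59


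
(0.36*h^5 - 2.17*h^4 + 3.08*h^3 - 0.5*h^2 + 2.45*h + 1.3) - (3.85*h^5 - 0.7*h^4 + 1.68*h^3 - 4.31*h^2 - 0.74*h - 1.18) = -3.49*h^5 - 1.47*h^4 + 1.4*h^3 + 3.81*h^2 + 3.19*h + 2.48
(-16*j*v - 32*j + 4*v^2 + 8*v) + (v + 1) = -16*j*v - 32*j + 4*v^2 + 9*v + 1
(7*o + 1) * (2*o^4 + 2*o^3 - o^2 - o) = 14*o^5 + 16*o^4 - 5*o^3 - 8*o^2 - o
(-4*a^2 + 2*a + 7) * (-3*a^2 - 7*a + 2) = 12*a^4 + 22*a^3 - 43*a^2 - 45*a + 14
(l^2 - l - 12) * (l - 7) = l^3 - 8*l^2 - 5*l + 84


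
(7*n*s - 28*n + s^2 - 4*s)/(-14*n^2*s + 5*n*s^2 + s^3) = (s - 4)/(s*(-2*n + s))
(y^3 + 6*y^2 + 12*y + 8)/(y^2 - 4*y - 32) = (y^3 + 6*y^2 + 12*y + 8)/(y^2 - 4*y - 32)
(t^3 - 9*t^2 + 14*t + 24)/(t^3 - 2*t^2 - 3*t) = (t^2 - 10*t + 24)/(t*(t - 3))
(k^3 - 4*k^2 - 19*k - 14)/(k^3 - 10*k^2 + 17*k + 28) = (k + 2)/(k - 4)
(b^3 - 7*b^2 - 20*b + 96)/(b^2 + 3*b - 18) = (b^2 - 4*b - 32)/(b + 6)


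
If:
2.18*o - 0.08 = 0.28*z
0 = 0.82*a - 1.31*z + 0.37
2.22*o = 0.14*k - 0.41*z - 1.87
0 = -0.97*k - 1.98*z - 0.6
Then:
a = -3.77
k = 3.62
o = -0.23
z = -2.08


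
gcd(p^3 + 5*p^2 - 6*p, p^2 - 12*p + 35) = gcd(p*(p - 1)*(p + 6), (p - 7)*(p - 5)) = 1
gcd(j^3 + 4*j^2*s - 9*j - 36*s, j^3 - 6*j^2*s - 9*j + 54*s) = j^2 - 9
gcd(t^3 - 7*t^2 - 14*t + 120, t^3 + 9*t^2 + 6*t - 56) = t + 4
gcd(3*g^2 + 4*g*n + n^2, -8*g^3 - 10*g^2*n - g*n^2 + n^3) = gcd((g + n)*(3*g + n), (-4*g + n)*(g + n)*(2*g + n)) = g + n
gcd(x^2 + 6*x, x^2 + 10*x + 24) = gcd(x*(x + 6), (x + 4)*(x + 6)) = x + 6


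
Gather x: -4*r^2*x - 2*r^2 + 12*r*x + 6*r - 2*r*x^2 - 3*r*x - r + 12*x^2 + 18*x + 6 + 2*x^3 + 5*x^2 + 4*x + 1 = -2*r^2 + 5*r + 2*x^3 + x^2*(17 - 2*r) + x*(-4*r^2 + 9*r + 22) + 7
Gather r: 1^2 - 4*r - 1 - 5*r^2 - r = -5*r^2 - 5*r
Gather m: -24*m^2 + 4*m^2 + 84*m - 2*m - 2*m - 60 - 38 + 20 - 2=-20*m^2 + 80*m - 80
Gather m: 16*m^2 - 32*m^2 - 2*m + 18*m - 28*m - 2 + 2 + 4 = -16*m^2 - 12*m + 4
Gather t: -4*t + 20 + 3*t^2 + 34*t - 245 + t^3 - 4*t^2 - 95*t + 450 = t^3 - t^2 - 65*t + 225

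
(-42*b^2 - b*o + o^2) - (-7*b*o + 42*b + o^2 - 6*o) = -42*b^2 + 6*b*o - 42*b + 6*o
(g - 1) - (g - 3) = 2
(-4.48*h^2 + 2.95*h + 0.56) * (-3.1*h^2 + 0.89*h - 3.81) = 13.888*h^4 - 13.1322*h^3 + 17.9583*h^2 - 10.7411*h - 2.1336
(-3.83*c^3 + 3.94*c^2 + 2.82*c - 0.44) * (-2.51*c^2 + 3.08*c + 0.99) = 9.6133*c^5 - 21.6858*c^4 + 1.2653*c^3 + 13.6906*c^2 + 1.4366*c - 0.4356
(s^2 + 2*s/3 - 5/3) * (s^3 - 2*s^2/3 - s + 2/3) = s^5 - 28*s^3/9 + 10*s^2/9 + 19*s/9 - 10/9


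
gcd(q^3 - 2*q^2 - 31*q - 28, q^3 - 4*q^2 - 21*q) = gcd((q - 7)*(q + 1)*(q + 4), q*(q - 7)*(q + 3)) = q - 7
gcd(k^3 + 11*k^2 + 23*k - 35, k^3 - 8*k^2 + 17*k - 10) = k - 1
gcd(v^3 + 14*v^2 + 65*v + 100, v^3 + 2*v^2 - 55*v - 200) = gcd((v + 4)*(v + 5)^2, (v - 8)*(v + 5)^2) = v^2 + 10*v + 25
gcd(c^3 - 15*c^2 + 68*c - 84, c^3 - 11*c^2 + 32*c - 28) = c^2 - 9*c + 14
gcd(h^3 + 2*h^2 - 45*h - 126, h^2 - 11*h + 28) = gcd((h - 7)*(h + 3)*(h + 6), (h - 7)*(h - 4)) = h - 7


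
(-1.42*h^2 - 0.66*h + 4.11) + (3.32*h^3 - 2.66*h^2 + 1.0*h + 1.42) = 3.32*h^3 - 4.08*h^2 + 0.34*h + 5.53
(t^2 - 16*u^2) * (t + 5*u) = t^3 + 5*t^2*u - 16*t*u^2 - 80*u^3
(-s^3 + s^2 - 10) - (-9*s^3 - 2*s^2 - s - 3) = 8*s^3 + 3*s^2 + s - 7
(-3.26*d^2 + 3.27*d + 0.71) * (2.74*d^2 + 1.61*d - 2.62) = -8.9324*d^4 + 3.7112*d^3 + 15.7513*d^2 - 7.4243*d - 1.8602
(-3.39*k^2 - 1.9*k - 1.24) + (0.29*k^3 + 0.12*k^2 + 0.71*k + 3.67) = 0.29*k^3 - 3.27*k^2 - 1.19*k + 2.43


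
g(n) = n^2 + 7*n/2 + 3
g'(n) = 2*n + 7/2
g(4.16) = 34.87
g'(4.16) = 11.82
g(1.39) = 9.80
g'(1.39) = 6.28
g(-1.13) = 0.32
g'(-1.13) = 1.24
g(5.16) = 47.69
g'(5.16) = 13.82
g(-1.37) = 0.08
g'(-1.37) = 0.76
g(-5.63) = 14.99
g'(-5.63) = -7.76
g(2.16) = 15.23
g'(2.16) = 7.82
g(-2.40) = 0.36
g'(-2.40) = -1.30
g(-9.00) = 52.50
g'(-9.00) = -14.50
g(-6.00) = 18.00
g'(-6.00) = -8.50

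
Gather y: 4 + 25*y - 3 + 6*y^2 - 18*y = 6*y^2 + 7*y + 1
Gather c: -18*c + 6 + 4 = 10 - 18*c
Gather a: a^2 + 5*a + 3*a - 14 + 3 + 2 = a^2 + 8*a - 9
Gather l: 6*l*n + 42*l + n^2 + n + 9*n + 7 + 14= l*(6*n + 42) + n^2 + 10*n + 21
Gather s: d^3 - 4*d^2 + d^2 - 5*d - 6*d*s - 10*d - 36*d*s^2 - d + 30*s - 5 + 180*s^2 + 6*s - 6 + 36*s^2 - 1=d^3 - 3*d^2 - 16*d + s^2*(216 - 36*d) + s*(36 - 6*d) - 12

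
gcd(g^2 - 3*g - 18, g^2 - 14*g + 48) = g - 6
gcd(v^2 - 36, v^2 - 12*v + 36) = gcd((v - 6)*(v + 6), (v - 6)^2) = v - 6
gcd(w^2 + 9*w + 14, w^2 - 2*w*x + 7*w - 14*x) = w + 7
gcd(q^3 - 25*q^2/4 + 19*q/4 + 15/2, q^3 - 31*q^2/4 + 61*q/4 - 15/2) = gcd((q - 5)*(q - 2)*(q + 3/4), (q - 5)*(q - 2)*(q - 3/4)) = q^2 - 7*q + 10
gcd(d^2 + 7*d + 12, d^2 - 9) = d + 3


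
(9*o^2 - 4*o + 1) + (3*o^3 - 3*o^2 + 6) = 3*o^3 + 6*o^2 - 4*o + 7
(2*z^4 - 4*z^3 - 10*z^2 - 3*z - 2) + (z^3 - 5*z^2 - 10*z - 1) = 2*z^4 - 3*z^3 - 15*z^2 - 13*z - 3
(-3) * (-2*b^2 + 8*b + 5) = 6*b^2 - 24*b - 15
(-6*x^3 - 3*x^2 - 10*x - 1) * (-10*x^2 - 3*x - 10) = 60*x^5 + 48*x^4 + 169*x^3 + 70*x^2 + 103*x + 10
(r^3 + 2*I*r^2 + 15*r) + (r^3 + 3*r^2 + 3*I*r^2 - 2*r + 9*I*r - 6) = 2*r^3 + 3*r^2 + 5*I*r^2 + 13*r + 9*I*r - 6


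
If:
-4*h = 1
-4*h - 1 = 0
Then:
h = -1/4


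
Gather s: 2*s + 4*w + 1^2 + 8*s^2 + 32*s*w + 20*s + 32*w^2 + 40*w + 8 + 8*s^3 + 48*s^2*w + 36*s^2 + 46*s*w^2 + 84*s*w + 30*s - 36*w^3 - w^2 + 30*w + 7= 8*s^3 + s^2*(48*w + 44) + s*(46*w^2 + 116*w + 52) - 36*w^3 + 31*w^2 + 74*w + 16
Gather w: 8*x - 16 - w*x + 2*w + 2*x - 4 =w*(2 - x) + 10*x - 20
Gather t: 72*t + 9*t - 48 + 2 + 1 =81*t - 45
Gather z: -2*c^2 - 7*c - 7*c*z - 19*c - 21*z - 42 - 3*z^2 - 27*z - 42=-2*c^2 - 26*c - 3*z^2 + z*(-7*c - 48) - 84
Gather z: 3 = 3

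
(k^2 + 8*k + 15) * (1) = k^2 + 8*k + 15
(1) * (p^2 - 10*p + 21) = p^2 - 10*p + 21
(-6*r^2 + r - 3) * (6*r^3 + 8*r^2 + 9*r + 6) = -36*r^5 - 42*r^4 - 64*r^3 - 51*r^2 - 21*r - 18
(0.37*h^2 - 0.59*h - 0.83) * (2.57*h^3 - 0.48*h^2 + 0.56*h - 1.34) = 0.9509*h^5 - 1.6939*h^4 - 1.6427*h^3 - 0.4278*h^2 + 0.3258*h + 1.1122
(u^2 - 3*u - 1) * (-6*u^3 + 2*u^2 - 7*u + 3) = -6*u^5 + 20*u^4 - 7*u^3 + 22*u^2 - 2*u - 3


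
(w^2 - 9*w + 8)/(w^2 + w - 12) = (w^2 - 9*w + 8)/(w^2 + w - 12)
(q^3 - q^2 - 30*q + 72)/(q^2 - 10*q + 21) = (q^2 + 2*q - 24)/(q - 7)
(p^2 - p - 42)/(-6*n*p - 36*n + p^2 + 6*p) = (p - 7)/(-6*n + p)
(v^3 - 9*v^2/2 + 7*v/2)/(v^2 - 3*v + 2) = v*(2*v - 7)/(2*(v - 2))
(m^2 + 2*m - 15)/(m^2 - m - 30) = (m - 3)/(m - 6)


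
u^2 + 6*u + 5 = (u + 1)*(u + 5)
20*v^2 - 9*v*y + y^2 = (-5*v + y)*(-4*v + y)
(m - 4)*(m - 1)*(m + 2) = m^3 - 3*m^2 - 6*m + 8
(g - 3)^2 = g^2 - 6*g + 9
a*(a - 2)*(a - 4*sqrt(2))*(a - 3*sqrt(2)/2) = a^4 - 11*sqrt(2)*a^3/2 - 2*a^3 + 12*a^2 + 11*sqrt(2)*a^2 - 24*a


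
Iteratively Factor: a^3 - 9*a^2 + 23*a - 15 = (a - 1)*(a^2 - 8*a + 15) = (a - 3)*(a - 1)*(a - 5)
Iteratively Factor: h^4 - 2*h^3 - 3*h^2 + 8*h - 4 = (h - 1)*(h^3 - h^2 - 4*h + 4) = (h - 1)*(h + 2)*(h^2 - 3*h + 2) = (h - 1)^2*(h + 2)*(h - 2)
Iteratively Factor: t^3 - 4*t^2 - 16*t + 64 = (t - 4)*(t^2 - 16) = (t - 4)*(t + 4)*(t - 4)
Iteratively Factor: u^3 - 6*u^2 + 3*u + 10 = (u + 1)*(u^2 - 7*u + 10) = (u - 5)*(u + 1)*(u - 2)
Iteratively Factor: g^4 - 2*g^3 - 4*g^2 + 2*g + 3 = (g - 1)*(g^3 - g^2 - 5*g - 3) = (g - 1)*(g + 1)*(g^2 - 2*g - 3) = (g - 3)*(g - 1)*(g + 1)*(g + 1)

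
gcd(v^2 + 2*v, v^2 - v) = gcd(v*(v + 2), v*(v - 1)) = v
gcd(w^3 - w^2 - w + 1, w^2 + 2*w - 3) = w - 1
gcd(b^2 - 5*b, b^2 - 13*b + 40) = b - 5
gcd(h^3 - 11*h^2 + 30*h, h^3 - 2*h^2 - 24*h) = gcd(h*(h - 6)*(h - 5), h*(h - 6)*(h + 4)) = h^2 - 6*h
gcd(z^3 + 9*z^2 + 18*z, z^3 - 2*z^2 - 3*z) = z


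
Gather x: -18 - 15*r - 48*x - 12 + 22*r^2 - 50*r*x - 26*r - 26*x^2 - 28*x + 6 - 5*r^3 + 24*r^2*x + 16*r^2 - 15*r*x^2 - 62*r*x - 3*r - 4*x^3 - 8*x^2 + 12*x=-5*r^3 + 38*r^2 - 44*r - 4*x^3 + x^2*(-15*r - 34) + x*(24*r^2 - 112*r - 64) - 24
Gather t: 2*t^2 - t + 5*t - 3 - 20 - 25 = 2*t^2 + 4*t - 48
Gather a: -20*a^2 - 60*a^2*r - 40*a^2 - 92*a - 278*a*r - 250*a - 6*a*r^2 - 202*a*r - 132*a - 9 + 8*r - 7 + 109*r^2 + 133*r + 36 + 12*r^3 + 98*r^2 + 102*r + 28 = a^2*(-60*r - 60) + a*(-6*r^2 - 480*r - 474) + 12*r^3 + 207*r^2 + 243*r + 48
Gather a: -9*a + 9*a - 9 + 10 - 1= 0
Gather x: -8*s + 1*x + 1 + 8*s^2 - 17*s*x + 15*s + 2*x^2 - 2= 8*s^2 + 7*s + 2*x^2 + x*(1 - 17*s) - 1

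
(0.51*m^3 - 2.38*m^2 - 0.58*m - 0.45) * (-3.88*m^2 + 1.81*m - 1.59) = -1.9788*m^5 + 10.1575*m^4 - 2.8683*m^3 + 4.4804*m^2 + 0.1077*m + 0.7155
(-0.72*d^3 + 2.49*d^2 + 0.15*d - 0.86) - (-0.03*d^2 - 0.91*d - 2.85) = -0.72*d^3 + 2.52*d^2 + 1.06*d + 1.99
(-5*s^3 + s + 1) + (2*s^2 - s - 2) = -5*s^3 + 2*s^2 - 1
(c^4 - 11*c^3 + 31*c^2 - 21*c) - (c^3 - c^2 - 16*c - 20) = c^4 - 12*c^3 + 32*c^2 - 5*c + 20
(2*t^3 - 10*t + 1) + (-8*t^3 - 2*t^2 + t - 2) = -6*t^3 - 2*t^2 - 9*t - 1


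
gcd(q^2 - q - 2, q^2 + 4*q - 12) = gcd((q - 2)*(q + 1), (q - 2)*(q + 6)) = q - 2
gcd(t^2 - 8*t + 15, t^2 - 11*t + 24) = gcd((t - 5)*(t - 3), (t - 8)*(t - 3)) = t - 3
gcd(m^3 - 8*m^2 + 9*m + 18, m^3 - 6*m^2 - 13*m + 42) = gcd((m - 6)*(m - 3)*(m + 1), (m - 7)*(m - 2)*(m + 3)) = 1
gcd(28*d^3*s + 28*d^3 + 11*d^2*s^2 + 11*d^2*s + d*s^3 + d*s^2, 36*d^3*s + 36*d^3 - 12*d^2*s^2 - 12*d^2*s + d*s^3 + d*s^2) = d*s + d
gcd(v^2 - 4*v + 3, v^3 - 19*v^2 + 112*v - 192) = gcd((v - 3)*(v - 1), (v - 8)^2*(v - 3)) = v - 3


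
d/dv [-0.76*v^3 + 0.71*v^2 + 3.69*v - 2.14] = -2.28*v^2 + 1.42*v + 3.69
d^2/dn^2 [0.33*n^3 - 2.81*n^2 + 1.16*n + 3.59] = 1.98*n - 5.62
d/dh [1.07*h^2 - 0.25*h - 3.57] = 2.14*h - 0.25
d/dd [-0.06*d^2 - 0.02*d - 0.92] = -0.12*d - 0.02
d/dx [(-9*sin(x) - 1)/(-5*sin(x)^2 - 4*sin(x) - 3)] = (-45*sin(x)^2 - 10*sin(x) + 23)*cos(x)/(5*sin(x)^2 + 4*sin(x) + 3)^2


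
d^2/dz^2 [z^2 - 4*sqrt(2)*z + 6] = 2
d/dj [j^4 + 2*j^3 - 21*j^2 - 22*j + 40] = 4*j^3 + 6*j^2 - 42*j - 22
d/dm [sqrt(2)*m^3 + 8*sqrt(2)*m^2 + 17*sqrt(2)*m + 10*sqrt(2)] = sqrt(2)*(3*m^2 + 16*m + 17)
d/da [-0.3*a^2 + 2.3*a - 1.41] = 2.3 - 0.6*a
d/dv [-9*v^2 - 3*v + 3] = -18*v - 3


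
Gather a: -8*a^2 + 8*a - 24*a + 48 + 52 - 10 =-8*a^2 - 16*a + 90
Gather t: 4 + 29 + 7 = 40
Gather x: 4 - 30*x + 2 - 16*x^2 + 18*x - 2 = -16*x^2 - 12*x + 4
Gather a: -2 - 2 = -4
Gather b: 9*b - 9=9*b - 9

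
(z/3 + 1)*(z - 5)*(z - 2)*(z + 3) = z^4/3 - z^3/3 - 23*z^2/3 - z + 30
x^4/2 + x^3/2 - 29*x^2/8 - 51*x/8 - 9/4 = (x/2 + 1)*(x - 3)*(x + 1/2)*(x + 3/2)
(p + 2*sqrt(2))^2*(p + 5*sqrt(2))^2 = p^4 + 14*sqrt(2)*p^3 + 138*p^2 + 280*sqrt(2)*p + 400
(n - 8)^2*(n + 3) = n^3 - 13*n^2 + 16*n + 192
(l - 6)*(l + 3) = l^2 - 3*l - 18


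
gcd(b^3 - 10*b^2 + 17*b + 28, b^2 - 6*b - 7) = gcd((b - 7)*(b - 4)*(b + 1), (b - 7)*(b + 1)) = b^2 - 6*b - 7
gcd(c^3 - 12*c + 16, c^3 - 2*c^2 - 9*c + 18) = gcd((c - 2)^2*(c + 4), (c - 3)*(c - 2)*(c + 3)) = c - 2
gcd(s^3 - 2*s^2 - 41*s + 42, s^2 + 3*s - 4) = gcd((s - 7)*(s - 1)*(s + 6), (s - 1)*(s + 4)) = s - 1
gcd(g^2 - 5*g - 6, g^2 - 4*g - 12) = g - 6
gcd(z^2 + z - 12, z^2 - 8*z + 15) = z - 3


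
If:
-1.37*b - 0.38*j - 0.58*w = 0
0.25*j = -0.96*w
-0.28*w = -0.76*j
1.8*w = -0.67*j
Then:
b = 0.00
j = 0.00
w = 0.00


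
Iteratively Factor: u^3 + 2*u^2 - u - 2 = (u - 1)*(u^2 + 3*u + 2) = (u - 1)*(u + 2)*(u + 1)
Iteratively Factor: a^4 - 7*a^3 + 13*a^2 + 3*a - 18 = (a - 2)*(a^3 - 5*a^2 + 3*a + 9) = (a - 3)*(a - 2)*(a^2 - 2*a - 3) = (a - 3)^2*(a - 2)*(a + 1)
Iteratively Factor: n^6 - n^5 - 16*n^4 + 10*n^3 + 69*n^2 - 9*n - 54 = (n - 1)*(n^5 - 16*n^3 - 6*n^2 + 63*n + 54) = (n - 1)*(n + 2)*(n^4 - 2*n^3 - 12*n^2 + 18*n + 27) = (n - 3)*(n - 1)*(n + 2)*(n^3 + n^2 - 9*n - 9) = (n - 3)*(n - 1)*(n + 2)*(n + 3)*(n^2 - 2*n - 3) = (n - 3)*(n - 1)*(n + 1)*(n + 2)*(n + 3)*(n - 3)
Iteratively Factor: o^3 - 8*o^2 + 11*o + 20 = (o - 4)*(o^2 - 4*o - 5) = (o - 5)*(o - 4)*(o + 1)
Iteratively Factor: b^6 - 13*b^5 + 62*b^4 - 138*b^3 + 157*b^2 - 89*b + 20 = (b - 1)*(b^5 - 12*b^4 + 50*b^3 - 88*b^2 + 69*b - 20) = (b - 5)*(b - 1)*(b^4 - 7*b^3 + 15*b^2 - 13*b + 4) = (b - 5)*(b - 1)^2*(b^3 - 6*b^2 + 9*b - 4) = (b - 5)*(b - 1)^3*(b^2 - 5*b + 4) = (b - 5)*(b - 1)^4*(b - 4)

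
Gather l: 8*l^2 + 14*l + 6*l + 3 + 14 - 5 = 8*l^2 + 20*l + 12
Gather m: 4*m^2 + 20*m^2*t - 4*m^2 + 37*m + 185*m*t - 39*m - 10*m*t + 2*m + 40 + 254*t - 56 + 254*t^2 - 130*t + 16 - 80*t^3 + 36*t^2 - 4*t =20*m^2*t + 175*m*t - 80*t^3 + 290*t^2 + 120*t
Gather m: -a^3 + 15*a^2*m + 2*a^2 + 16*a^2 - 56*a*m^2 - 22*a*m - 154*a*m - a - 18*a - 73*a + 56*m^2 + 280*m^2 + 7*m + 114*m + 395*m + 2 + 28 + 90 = -a^3 + 18*a^2 - 92*a + m^2*(336 - 56*a) + m*(15*a^2 - 176*a + 516) + 120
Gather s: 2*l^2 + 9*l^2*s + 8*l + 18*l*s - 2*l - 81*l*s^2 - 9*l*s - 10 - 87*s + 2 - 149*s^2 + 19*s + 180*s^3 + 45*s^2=2*l^2 + 6*l + 180*s^3 + s^2*(-81*l - 104) + s*(9*l^2 + 9*l - 68) - 8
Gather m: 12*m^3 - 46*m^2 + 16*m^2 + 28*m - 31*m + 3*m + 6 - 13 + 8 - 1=12*m^3 - 30*m^2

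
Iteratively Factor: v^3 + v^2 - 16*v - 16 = (v + 1)*(v^2 - 16) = (v + 1)*(v + 4)*(v - 4)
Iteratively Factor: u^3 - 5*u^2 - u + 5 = (u - 5)*(u^2 - 1) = (u - 5)*(u + 1)*(u - 1)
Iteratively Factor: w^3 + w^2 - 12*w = (w)*(w^2 + w - 12) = w*(w + 4)*(w - 3)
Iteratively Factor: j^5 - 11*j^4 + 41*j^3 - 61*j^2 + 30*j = (j)*(j^4 - 11*j^3 + 41*j^2 - 61*j + 30) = j*(j - 5)*(j^3 - 6*j^2 + 11*j - 6) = j*(j - 5)*(j - 3)*(j^2 - 3*j + 2) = j*(j - 5)*(j - 3)*(j - 1)*(j - 2)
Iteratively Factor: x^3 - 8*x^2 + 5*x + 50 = (x - 5)*(x^2 - 3*x - 10) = (x - 5)*(x + 2)*(x - 5)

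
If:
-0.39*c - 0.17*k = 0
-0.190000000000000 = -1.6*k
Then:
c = -0.05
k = 0.12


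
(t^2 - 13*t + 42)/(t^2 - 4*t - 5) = (-t^2 + 13*t - 42)/(-t^2 + 4*t + 5)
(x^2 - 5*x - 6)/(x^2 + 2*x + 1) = (x - 6)/(x + 1)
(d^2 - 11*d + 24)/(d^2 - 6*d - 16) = (d - 3)/(d + 2)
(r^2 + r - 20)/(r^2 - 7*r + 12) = (r + 5)/(r - 3)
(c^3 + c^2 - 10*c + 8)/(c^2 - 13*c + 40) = (c^3 + c^2 - 10*c + 8)/(c^2 - 13*c + 40)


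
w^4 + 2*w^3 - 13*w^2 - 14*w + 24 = (w - 3)*(w - 1)*(w + 2)*(w + 4)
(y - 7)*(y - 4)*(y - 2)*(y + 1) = y^4 - 12*y^3 + 37*y^2 - 6*y - 56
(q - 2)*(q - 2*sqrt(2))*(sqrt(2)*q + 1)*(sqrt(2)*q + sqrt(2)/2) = 2*q^4 - 3*sqrt(2)*q^3 - 3*q^3 - 6*q^2 + 9*sqrt(2)*q^2/2 + 3*sqrt(2)*q + 6*q + 4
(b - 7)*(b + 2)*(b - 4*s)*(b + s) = b^4 - 3*b^3*s - 5*b^3 - 4*b^2*s^2 + 15*b^2*s - 14*b^2 + 20*b*s^2 + 42*b*s + 56*s^2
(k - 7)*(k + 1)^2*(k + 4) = k^4 - k^3 - 33*k^2 - 59*k - 28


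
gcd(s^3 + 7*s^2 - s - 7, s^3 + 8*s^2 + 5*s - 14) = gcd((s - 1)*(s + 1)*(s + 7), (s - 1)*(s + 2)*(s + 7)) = s^2 + 6*s - 7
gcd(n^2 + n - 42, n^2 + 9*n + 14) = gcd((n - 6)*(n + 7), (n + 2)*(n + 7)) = n + 7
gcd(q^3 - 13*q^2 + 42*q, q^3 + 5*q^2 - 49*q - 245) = q - 7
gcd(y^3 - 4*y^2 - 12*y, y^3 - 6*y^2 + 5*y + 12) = 1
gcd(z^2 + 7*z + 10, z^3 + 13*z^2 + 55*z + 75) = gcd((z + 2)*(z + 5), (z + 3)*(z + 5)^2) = z + 5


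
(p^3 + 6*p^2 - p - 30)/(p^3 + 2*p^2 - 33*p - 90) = (p - 2)/(p - 6)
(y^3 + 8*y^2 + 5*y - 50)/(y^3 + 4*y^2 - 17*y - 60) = (y^2 + 3*y - 10)/(y^2 - y - 12)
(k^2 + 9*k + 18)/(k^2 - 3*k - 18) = (k + 6)/(k - 6)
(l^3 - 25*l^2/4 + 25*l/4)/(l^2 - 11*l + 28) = l*(4*l^2 - 25*l + 25)/(4*(l^2 - 11*l + 28))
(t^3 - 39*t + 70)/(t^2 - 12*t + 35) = (t^2 + 5*t - 14)/(t - 7)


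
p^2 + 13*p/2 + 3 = (p + 1/2)*(p + 6)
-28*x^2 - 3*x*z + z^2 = (-7*x + z)*(4*x + z)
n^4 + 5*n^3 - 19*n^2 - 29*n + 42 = (n - 3)*(n - 1)*(n + 2)*(n + 7)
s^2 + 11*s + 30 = (s + 5)*(s + 6)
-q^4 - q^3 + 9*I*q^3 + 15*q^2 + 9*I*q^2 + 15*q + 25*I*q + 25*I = (q - 5*I)^2*(-I*q + 1)*(-I*q - I)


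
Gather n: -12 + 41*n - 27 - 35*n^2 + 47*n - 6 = -35*n^2 + 88*n - 45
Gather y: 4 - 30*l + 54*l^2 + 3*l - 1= 54*l^2 - 27*l + 3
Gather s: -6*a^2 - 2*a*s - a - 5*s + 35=-6*a^2 - a + s*(-2*a - 5) + 35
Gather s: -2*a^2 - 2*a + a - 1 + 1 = -2*a^2 - a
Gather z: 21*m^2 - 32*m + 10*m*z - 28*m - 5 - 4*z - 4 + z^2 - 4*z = 21*m^2 - 60*m + z^2 + z*(10*m - 8) - 9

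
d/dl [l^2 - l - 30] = 2*l - 1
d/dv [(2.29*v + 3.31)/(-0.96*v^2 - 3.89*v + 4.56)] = (2.1984*v^2 + 6.3552*v + 23.3183)/(0.9216*v^4 + 7.4688*v^3 + 6.3769*v^2 - 35.4768*v + 20.7936)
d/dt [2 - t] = -1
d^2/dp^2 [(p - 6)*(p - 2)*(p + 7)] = 6*p - 2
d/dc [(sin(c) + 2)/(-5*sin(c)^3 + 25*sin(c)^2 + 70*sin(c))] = (2*sin(c) - 7)*cos(c)/(5*(sin(c) - 7)^2*sin(c)^2)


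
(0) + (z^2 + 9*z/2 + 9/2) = z^2 + 9*z/2 + 9/2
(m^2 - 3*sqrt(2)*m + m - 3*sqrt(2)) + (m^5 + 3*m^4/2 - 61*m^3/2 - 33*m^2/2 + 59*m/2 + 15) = m^5 + 3*m^4/2 - 61*m^3/2 - 31*m^2/2 - 3*sqrt(2)*m + 61*m/2 - 3*sqrt(2) + 15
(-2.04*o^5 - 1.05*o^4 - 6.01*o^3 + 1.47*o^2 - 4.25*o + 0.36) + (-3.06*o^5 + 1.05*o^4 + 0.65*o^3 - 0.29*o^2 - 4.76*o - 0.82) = -5.1*o^5 - 5.36*o^3 + 1.18*o^2 - 9.01*o - 0.46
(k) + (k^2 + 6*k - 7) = k^2 + 7*k - 7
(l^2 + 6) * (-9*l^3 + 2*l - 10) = -9*l^5 - 52*l^3 - 10*l^2 + 12*l - 60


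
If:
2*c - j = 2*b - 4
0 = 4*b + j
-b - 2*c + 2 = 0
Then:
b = -6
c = 4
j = 24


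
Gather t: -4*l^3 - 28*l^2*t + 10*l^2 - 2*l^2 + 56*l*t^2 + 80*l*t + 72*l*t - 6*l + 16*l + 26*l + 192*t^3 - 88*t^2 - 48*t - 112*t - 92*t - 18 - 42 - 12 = -4*l^3 + 8*l^2 + 36*l + 192*t^3 + t^2*(56*l - 88) + t*(-28*l^2 + 152*l - 252) - 72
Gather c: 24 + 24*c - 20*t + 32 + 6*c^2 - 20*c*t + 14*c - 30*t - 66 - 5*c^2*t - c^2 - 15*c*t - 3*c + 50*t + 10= c^2*(5 - 5*t) + c*(35 - 35*t)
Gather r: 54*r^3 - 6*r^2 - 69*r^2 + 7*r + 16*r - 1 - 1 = 54*r^3 - 75*r^2 + 23*r - 2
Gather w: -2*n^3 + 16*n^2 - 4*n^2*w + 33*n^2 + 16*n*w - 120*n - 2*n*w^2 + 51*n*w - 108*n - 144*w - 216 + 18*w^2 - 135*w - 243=-2*n^3 + 49*n^2 - 228*n + w^2*(18 - 2*n) + w*(-4*n^2 + 67*n - 279) - 459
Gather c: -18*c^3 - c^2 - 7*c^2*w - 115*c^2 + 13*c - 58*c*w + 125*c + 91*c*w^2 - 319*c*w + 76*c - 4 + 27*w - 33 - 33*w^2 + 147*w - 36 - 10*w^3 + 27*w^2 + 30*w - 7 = -18*c^3 + c^2*(-7*w - 116) + c*(91*w^2 - 377*w + 214) - 10*w^3 - 6*w^2 + 204*w - 80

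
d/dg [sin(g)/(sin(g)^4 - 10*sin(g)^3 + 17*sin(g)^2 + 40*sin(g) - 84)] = (-3*sin(g)^4 + 20*sin(g)^3 - 17*sin(g)^2 - 84)*cos(g)/((sin(g) - 7)^2*(sin(g) - 3)^2*(sin(g) - 2)^2*(sin(g) + 2)^2)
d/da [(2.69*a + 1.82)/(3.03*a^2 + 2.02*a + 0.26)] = (8.1507*a^2 + 5.4338*a - (2.69*a + 1.82)*(6.06*a + 2.02) + 0.6994)/(3.03*a^2 + 2.02*a + 0.26)^2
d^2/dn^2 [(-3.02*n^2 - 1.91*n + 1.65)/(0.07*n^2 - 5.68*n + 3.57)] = (-1.38777878078145e-17*n^4 - 2.420222*n^3 + 4.57669799999996*n^2 - 1.07238599999998*n - 48.798378)/(0.000343*n^6 - 0.083496*n^5 + 6.827583*n^4 - 191.767024*n^3 + 348.206733*n^2 - 217.173096*n + 45.499293)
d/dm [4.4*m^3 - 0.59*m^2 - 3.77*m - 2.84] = 13.2*m^2 - 1.18*m - 3.77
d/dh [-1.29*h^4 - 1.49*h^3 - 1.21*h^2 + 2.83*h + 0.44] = -5.16*h^3 - 4.47*h^2 - 2.42*h + 2.83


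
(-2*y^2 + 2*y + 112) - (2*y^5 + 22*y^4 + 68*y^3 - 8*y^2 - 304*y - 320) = -2*y^5 - 22*y^4 - 68*y^3 + 6*y^2 + 306*y + 432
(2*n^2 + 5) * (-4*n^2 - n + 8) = -8*n^4 - 2*n^3 - 4*n^2 - 5*n + 40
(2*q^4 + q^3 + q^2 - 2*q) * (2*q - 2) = 4*q^5 - 2*q^4 - 6*q^2 + 4*q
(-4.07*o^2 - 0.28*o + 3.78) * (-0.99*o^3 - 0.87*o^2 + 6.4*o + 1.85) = 4.0293*o^5 + 3.8181*o^4 - 29.5466*o^3 - 12.6101*o^2 + 23.674*o + 6.993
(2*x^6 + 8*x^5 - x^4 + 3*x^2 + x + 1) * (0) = 0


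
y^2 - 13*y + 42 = (y - 7)*(y - 6)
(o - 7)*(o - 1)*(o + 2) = o^3 - 6*o^2 - 9*o + 14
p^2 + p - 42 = (p - 6)*(p + 7)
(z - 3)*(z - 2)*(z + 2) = z^3 - 3*z^2 - 4*z + 12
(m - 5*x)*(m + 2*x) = m^2 - 3*m*x - 10*x^2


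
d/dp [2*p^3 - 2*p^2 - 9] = 2*p*(3*p - 2)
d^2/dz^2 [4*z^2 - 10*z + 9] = 8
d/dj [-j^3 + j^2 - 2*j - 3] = -3*j^2 + 2*j - 2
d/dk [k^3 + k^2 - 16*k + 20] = 3*k^2 + 2*k - 16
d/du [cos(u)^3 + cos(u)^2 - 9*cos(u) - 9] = (-3*cos(u)^2 - 2*cos(u) + 9)*sin(u)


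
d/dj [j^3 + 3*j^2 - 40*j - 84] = 3*j^2 + 6*j - 40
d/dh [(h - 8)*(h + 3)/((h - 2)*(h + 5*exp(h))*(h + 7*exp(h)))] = (-(h - 8)*(h - 2)*(h + 3)*(h + 5*exp(h))*(7*exp(h) + 1) - (h - 8)*(h - 2)*(h + 3)*(h + 7*exp(h))*(5*exp(h) + 1) - (h - 8)*(h + 3)*(h + 5*exp(h))*(h + 7*exp(h)) + (h - 2)*(h + 5*exp(h))*(h + 7*exp(h))*(2*h - 5))/((h - 2)^2*(h + 5*exp(h))^2*(h + 7*exp(h))^2)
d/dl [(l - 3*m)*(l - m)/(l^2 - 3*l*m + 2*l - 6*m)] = (m + 2)/(l^2 + 4*l + 4)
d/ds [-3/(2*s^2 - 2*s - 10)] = 3*(2*s - 1)/(2*(-s^2 + s + 5)^2)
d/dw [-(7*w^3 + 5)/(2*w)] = -7*w + 5/(2*w^2)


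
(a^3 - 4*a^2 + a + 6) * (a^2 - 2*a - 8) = a^5 - 6*a^4 + a^3 + 36*a^2 - 20*a - 48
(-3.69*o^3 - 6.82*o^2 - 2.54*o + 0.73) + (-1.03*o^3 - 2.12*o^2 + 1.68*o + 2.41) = -4.72*o^3 - 8.94*o^2 - 0.86*o + 3.14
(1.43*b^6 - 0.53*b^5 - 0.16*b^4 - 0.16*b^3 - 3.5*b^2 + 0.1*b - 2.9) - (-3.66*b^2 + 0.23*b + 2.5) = 1.43*b^6 - 0.53*b^5 - 0.16*b^4 - 0.16*b^3 + 0.16*b^2 - 0.13*b - 5.4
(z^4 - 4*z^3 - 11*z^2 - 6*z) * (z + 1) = z^5 - 3*z^4 - 15*z^3 - 17*z^2 - 6*z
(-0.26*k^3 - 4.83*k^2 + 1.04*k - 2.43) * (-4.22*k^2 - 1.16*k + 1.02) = 1.0972*k^5 + 20.6842*k^4 + 0.948799999999999*k^3 + 4.1216*k^2 + 3.8796*k - 2.4786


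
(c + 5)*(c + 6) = c^2 + 11*c + 30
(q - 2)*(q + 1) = q^2 - q - 2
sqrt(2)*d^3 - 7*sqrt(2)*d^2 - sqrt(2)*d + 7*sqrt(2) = (d - 7)*(d - 1)*(sqrt(2)*d + sqrt(2))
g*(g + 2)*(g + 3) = g^3 + 5*g^2 + 6*g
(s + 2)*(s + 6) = s^2 + 8*s + 12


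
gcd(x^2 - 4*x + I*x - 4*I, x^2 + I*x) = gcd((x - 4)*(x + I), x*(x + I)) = x + I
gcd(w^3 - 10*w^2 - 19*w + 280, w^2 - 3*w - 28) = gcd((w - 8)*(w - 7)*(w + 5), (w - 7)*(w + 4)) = w - 7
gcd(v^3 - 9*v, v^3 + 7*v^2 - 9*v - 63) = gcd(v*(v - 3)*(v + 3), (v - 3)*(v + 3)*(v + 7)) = v^2 - 9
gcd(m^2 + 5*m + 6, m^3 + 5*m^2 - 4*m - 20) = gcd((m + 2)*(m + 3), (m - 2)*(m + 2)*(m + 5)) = m + 2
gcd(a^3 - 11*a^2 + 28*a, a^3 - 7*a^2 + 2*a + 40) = a - 4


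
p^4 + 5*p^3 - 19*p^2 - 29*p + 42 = (p - 3)*(p - 1)*(p + 2)*(p + 7)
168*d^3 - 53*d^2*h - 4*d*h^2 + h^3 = (-8*d + h)*(-3*d + h)*(7*d + h)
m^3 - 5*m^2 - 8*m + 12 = (m - 6)*(m - 1)*(m + 2)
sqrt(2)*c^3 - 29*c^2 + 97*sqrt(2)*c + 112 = (c - 8*sqrt(2))*(c - 7*sqrt(2))*(sqrt(2)*c + 1)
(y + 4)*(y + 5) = y^2 + 9*y + 20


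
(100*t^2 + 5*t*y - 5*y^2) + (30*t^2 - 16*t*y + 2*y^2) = 130*t^2 - 11*t*y - 3*y^2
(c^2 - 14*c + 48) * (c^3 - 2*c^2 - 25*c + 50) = c^5 - 16*c^4 + 51*c^3 + 304*c^2 - 1900*c + 2400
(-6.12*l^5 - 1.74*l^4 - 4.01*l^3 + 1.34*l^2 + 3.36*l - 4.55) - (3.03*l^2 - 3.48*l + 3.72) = -6.12*l^5 - 1.74*l^4 - 4.01*l^3 - 1.69*l^2 + 6.84*l - 8.27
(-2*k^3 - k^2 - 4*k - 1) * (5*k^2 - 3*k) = -10*k^5 + k^4 - 17*k^3 + 7*k^2 + 3*k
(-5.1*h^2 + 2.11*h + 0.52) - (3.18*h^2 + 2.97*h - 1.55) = -8.28*h^2 - 0.86*h + 2.07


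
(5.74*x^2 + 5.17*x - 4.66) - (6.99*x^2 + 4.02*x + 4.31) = -1.25*x^2 + 1.15*x - 8.97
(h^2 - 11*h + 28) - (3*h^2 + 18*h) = -2*h^2 - 29*h + 28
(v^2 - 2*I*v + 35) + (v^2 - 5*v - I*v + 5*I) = 2*v^2 - 5*v - 3*I*v + 35 + 5*I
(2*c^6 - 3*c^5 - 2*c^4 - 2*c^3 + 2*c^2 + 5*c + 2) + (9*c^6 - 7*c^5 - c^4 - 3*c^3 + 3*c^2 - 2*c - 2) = 11*c^6 - 10*c^5 - 3*c^4 - 5*c^3 + 5*c^2 + 3*c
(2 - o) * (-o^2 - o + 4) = o^3 - o^2 - 6*o + 8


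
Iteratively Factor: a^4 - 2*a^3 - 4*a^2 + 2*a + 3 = (a - 1)*(a^3 - a^2 - 5*a - 3) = (a - 1)*(a + 1)*(a^2 - 2*a - 3) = (a - 3)*(a - 1)*(a + 1)*(a + 1)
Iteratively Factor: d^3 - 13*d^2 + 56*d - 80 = (d - 5)*(d^2 - 8*d + 16) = (d - 5)*(d - 4)*(d - 4)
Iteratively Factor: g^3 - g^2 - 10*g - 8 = (g + 1)*(g^2 - 2*g - 8) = (g - 4)*(g + 1)*(g + 2)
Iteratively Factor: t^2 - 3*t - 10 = (t + 2)*(t - 5)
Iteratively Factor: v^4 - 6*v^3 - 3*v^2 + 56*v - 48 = (v - 1)*(v^3 - 5*v^2 - 8*v + 48) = (v - 1)*(v + 3)*(v^2 - 8*v + 16) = (v - 4)*(v - 1)*(v + 3)*(v - 4)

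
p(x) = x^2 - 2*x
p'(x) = 2*x - 2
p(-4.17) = 25.73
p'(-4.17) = -10.34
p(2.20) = 0.44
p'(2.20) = 2.40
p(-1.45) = 5.00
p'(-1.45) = -4.90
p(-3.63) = 20.44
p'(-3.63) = -9.26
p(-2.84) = 13.75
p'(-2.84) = -7.68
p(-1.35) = 4.52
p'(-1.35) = -4.70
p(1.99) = -0.02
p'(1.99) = 1.98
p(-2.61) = 12.03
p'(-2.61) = -7.22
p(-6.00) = 48.00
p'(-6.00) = -14.00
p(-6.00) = 48.00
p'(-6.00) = -14.00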